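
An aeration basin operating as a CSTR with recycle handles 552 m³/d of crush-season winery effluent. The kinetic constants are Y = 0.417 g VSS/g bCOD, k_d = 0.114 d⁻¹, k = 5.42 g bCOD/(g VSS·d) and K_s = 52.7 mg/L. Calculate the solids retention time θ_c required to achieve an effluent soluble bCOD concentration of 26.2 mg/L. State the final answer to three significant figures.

Specific growth rate at S = 26.2 mg/L: μ = YkS/(K_s+S) = 0.417·5.42·26.2/(52.7+26.2) = 0.7505 d⁻¹.
Then 1/θ_c = μ − k_d = 0.7505 − 0.114 = 0.6365 d⁻¹, giving θ_c = 1.571 d.

θ_c ≈ 1.57 d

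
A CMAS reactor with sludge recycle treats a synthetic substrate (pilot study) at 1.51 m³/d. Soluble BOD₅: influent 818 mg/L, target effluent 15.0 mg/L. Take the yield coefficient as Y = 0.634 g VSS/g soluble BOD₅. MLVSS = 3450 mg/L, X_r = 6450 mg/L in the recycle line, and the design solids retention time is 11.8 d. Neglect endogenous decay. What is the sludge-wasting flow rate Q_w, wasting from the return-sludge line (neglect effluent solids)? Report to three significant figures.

Q_w ≈ 0.119 m³/d

With k_d = 0 the design equation reduces to V = Y Q (S₀−S) θ_c / X = 0.634 × 1.51 × (818 − 15.0) × 11.8 / 3450 = 2.629 m³.
Q_w = (V·X)/(θ_c X_r) = 2.629 × 3450 / (11.8 × 6450) = 0.1192 m³/d.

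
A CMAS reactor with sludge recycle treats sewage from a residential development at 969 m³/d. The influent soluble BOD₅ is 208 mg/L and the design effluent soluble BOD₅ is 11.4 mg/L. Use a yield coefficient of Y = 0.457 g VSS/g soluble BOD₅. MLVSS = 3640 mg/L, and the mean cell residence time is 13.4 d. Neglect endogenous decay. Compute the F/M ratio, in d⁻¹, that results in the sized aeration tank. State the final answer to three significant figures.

F/M ≈ 0.173 d⁻¹

Biomass mass balance (decay neglected): V·X = Y·Q·(S₀ − S)·θ_c, so V = 0.457 × 969 × (208 − 11.4) × 13.4 / 3640 = 320.5 m³.
Food-to-microorganism ratio F/M = Q S₀ / (V X) = 969 × 208 / (320.5 × 3640) = 0.1728 d⁻¹.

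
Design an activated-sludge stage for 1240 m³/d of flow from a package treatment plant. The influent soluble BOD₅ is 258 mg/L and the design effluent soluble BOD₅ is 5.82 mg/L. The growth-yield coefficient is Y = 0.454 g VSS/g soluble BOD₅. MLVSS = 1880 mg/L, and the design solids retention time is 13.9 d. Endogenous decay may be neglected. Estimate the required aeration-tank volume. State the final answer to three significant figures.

V·X = Y·Q·ΔS·θ_c gives V = 0.454 × 1240 × (258 − 5.82) × 13.9 / 1880 = 1050 m³.

V ≈ 1050 m³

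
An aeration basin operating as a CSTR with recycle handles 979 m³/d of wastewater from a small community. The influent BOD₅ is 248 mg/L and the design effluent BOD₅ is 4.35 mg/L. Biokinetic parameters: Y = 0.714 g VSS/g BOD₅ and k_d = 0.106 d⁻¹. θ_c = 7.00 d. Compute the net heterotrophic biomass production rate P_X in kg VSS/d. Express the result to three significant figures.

Observed yield with endogenous decay: Y_obs = Y / (1 + k_d·θ_c) = 0.714 / (1 + 0.106 × 7.00) = 0.714 / 1.742 = 0.4099 g VSS/g BOD₅.
Mass of BOD₅ removed per day: Q(S₀ − S) = 979 × 243.7 g/m³ = 238.5 kg/d.
Biomass produced: P_X = Y_obs·Q·ΔS = 0.4099 × 238.5 ≈ 97.77 kg VSS/d.

P_X ≈ 97.8 kg VSS/d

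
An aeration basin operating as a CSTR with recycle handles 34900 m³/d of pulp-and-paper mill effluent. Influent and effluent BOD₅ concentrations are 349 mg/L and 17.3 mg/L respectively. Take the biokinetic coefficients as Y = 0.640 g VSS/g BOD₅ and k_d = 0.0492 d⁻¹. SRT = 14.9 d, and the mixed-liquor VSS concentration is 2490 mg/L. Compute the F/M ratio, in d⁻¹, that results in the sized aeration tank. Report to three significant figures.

F/M ≈ 0.191 d⁻¹

Rearranging the biomass balance for a CMAS with decay, V = Y·Q·ΔS·θ_c / [X·(1+k_d θ_c)] = 0.640 × 34900 × (349 − 17.3) × 14.9 / [2490 × (1 + 0.0492 × 14.9)] = 1.1×10^8 / 4315 = 25581 m³.
F/M = applied load / biomass = Q·S₀/(V·X) = 34900 × 349 / (25581 × 2490) = 0.1912 d⁻¹.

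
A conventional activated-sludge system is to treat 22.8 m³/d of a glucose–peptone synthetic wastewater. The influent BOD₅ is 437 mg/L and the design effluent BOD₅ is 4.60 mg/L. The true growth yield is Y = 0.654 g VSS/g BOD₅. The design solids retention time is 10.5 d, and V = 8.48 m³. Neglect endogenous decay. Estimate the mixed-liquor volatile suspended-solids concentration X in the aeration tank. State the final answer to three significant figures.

X ≈ 7980 mg/L

Without decay, X = Y Q (S₀−S) θ_c / V = 0.654 × 22.8 × (437 − 4.60) × 10.5 / 8.48 = 7983 mg/L.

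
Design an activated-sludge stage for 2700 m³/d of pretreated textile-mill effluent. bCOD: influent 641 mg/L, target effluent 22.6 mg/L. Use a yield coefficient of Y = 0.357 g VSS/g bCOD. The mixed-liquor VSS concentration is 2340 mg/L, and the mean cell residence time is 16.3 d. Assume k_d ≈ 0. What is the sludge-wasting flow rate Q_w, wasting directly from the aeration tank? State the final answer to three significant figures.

Q_w ≈ 255 m³/d

With k_d = 0 the design equation reduces to V = Y Q (S₀−S) θ_c / X = 0.357 × 2700 × (641 − 22.6) × 16.3 / 2340 = 4152 m³.
With mixed-liquor wasting, θ_c = V/Q_w, so Q_w = V/θ_c = 4152/16.3 = 254.7 m³/d.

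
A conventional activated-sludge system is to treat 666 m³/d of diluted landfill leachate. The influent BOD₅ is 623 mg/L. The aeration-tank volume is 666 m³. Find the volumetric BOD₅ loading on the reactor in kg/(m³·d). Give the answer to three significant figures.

L_v ≈ 0.623 kg BOD₅/(m³·d)

Applied BOD₅ load per unit volume = Q·S₀/V = (666 × 623/1000)/666.0 = 0.6230 kg BOD₅·m⁻³·d⁻¹.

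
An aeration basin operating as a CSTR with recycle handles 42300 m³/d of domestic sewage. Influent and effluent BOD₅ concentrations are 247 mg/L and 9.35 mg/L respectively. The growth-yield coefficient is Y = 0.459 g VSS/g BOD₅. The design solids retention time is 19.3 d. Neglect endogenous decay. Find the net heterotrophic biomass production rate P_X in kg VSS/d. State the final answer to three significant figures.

P_X ≈ 4610 kg VSS/d

No decay correction is needed, so Y_obs = Y = 0.459.
Mass of BOD₅ removed per day: Q(S₀ − S) = 42300 × 237.7 g/m³ = 10053 kg/d.
Biomass produced: P_X = Y_obs·Q·ΔS = 0.4590 × 10053 ≈ 4614 kg VSS/d.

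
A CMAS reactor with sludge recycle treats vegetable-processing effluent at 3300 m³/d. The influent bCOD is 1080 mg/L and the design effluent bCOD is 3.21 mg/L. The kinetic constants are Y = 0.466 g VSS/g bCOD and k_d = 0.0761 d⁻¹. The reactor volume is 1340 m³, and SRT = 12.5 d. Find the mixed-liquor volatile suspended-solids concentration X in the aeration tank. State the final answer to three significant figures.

X = Y·Q·ΔS·θ_c / [V·(1 + k_d θ_c)] = 0.466 × 3300 × (1080 − 3.21) × 12.5 / [1340 × (1 + 0.0761 × 12.5)] = 7916 mg/L.

X ≈ 7920 mg/L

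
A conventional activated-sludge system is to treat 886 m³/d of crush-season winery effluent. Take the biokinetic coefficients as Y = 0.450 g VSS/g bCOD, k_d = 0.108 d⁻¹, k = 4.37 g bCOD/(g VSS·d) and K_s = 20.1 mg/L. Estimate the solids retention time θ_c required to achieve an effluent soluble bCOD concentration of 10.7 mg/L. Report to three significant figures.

From 1/θ_c = Y·k·S/(K_s + S) − k_d: Y·k·S/(K_s+S) = 0.450 × 4.37 × 10.7 / (20.1 + 10.7) = 0.6832 d⁻¹.
1/θ_c = 0.6832 − 0.108 = 0.5752 d⁻¹, so θ_c = 1.739 d.

θ_c ≈ 1.74 d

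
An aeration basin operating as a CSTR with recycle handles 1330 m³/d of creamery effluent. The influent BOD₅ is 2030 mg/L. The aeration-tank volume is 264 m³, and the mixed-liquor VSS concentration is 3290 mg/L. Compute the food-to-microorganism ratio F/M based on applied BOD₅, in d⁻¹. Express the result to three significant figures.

F/M = applied load / biomass = Q·S₀/(V·X) = 1330 × 2030 / (264.0 × 3290) = 3.108 d⁻¹.

F/M ≈ 3.11 d⁻¹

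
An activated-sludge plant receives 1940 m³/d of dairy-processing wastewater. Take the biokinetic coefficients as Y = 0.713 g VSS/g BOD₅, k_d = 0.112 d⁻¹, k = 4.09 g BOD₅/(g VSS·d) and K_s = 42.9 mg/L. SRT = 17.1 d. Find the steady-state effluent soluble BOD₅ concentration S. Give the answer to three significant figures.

S ≈ 2.66 mg/L

From the Monod/SRT balance for a CMAS, S = K_s·(1+k_d θ_c)/[θ_c·(Y k − k_d) − 1] = 42.9 × (1 + 0.112 × 17.1) / [17.1 × (0.713 × 4.09 − 0.112) − 1] = 125.1 / 46.95 = 2.664 mg/L.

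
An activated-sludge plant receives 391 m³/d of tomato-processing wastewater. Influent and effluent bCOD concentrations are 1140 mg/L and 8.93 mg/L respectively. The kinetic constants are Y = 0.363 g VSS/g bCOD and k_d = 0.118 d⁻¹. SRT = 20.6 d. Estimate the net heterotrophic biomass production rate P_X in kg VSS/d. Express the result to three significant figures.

P_X ≈ 46.8 kg VSS/d

Observed yield with endogenous decay: Y_obs = Y / (1 + k_d·θ_c) = 0.363 / (1 + 0.118 × 20.6) = 0.363 / 3.431 = 0.1058 g VSS/g bCOD.
Mass of bCOD removed per day: Q(S₀ − S) = 391 × 1131 g/m³ = 442.2 kg/d.
So the net sludge growth is P_X = 0.1058 × 442.2 = 46.79 kg VSS/d.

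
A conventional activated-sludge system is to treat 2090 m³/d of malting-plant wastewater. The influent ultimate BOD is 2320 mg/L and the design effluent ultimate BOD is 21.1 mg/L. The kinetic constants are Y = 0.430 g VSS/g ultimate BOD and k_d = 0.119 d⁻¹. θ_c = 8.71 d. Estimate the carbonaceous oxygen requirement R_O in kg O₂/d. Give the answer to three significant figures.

Observed yield with endogenous decay: Y_obs = Y / (1 + k_d·θ_c) = 0.430 / (1 + 0.119 × 8.71) = 0.430 / 2.036 = 0.2111 g VSS/g ultimate BOD.
ΔS = 2320 − 21.1 = 2299 mg/L, so the substrate removal rate is 2090 × 2299/1000 = 4805 kg ultimate BOD/d.
Net sludge production P_X = 0.2111 × 4805 = 1015 kg VSS/d.
Carbonaceous O₂ demand = substrate oxidised − cell-mass equivalent = 4805 − 1.42 × 1015 = 3364 kg O₂/d.

R_O ≈ 3360 kg O₂/d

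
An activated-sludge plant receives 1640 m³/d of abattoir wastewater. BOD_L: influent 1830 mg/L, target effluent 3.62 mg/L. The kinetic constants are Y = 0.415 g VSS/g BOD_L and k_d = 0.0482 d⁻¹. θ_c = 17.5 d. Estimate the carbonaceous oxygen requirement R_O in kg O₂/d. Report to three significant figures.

Correct the yield for decay: Y_obs = Y/(1 + k_d θ_c) = 0.415 / (1 + 0.0482 × 17.5) = 0.415 / 1.844 = 0.2251.
Mass of BOD_L removed per day: Q(S₀ − S) = 1640 × 1826 g/m³ = 2995 kg/d.
Net sludge production P_X = 0.2251 × 2995 = 674.3 kg VSS/d.
R_O = Q·(S₀ − S) − 1.42·P_X = 2995 − 1.42 × 674.3 = 2038 kg O₂/d.

R_O ≈ 2040 kg O₂/d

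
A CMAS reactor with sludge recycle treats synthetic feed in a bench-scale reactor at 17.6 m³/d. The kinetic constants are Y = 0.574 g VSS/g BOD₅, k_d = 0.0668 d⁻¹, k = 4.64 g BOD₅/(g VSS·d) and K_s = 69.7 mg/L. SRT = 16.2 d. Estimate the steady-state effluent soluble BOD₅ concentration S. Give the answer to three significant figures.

S ≈ 3.53 mg/L

Effluent substrate depends only on kinetics and SRT: S = K_s(1 + k_d θ_c) / [θ_c(Yk − k_d) − 1] = 69.7 × (1 + 0.0668 × 16.2) / [16.2 × (0.574 × 4.64 − 0.0668) − 1] = 145.1 / 41.06 = 3.534 mg/L.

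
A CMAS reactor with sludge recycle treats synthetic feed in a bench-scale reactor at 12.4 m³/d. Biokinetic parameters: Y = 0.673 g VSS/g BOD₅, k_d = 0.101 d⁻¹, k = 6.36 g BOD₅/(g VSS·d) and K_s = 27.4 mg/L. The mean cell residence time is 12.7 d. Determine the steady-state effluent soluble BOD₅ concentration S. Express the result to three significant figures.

Effluent substrate depends only on kinetics and SRT: S = K_s(1 + k_d θ_c) / [θ_c(Yk − k_d) − 1] = 27.4 × (1 + 0.101 × 12.7) / [12.7 × (0.673 × 6.36 − 0.101) − 1] = 62.55 / 52.08 = 1.201 mg/L.

S ≈ 1.20 mg/L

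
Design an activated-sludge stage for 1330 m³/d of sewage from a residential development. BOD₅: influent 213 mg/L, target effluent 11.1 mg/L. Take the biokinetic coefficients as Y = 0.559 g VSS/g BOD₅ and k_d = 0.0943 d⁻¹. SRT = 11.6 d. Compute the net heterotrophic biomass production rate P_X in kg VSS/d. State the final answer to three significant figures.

Observed yield with endogenous decay: Y_obs = Y / (1 + k_d·θ_c) = 0.559 / (1 + 0.0943 × 11.6) = 0.559 / 2.094 = 0.2670 g VSS/g BOD₅.
Mass of BOD₅ removed per day: Q(S₀ − S) = 1330 × 201.9 g/m³ = 268.5 kg/d.
Net biomass production P_X = Y_obs × Q·(S₀ − S) = 0.2670 × 268.5 = 71.69 kg VSS/d.

P_X ≈ 71.7 kg VSS/d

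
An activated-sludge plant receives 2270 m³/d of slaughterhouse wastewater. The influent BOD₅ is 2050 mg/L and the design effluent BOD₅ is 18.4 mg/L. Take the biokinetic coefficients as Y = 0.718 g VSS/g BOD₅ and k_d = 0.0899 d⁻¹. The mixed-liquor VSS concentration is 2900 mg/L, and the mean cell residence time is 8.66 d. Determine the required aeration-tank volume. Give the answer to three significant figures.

V ≈ 5560 m³

Rearranging the biomass balance for a CMAS with decay, V = Y·Q·ΔS·θ_c / [X·(1+k_d θ_c)] = 0.718 × 2270 × (2050 − 18.4) × 8.66 / [2900 × (1 + 0.0899 × 8.66)] = 2.87×10^7 / 5158 = 5560 m³.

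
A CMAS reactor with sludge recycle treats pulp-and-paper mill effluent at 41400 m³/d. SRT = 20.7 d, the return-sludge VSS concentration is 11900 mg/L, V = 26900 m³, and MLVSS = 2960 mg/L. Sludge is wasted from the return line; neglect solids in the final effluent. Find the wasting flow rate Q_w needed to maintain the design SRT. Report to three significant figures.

Q_w ≈ 323 m³/d

θ_c = V·X/(Q_w·X_r) when wasting from the recycle, so Q_w = V·X/(θ_c·X_r) = 26900 × 2960 / (20.7 × 11900) = 323.2 m³/d.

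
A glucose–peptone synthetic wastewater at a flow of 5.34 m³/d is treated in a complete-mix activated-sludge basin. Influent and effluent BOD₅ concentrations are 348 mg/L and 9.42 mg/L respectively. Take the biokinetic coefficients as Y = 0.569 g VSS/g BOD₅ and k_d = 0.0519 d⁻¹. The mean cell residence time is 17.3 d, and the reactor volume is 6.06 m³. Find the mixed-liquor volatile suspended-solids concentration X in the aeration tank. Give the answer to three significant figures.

X = Y·Q·ΔS·θ_c / [V·(1 + k_d θ_c)] = 0.569 × 5.34 × (348 − 9.42) × 17.3 / [6.06 × (1 + 0.0519 × 17.3)] = 1547 mg/L.

X ≈ 1550 mg/L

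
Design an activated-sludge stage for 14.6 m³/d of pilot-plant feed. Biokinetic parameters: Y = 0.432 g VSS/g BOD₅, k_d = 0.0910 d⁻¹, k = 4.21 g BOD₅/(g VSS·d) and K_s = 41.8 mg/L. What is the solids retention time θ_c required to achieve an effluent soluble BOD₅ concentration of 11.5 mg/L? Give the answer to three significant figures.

From 1/θ_c = Y·k·S/(K_s + S) − k_d: Y·k·S/(K_s+S) = 0.432 × 4.21 × 11.5 / (41.8 + 11.5) = 0.3924 d⁻¹.
1/θ_c = 0.3924 − 0.0910 = 0.3014 d⁻¹, so θ_c = 3.318 d.

θ_c ≈ 3.32 d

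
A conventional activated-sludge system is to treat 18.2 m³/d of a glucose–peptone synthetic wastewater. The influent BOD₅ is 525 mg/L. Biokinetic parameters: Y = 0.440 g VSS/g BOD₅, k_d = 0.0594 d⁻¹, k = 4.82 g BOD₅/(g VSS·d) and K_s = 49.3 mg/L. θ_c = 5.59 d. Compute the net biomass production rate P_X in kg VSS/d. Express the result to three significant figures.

P_X ≈ 3.12 kg VSS/d

From the Monod/SRT balance for a CMAS, S = K_s·(1+k_d θ_c)/[θ_c·(Y k − k_d) − 1] = 49.3 × (1 + 0.0594 × 5.59) / [5.59 × (0.440 × 4.82 − 0.0594) − 1] = 65.67 / 10.52 = 6.240 mg/L.
The observed yield is Y_obs = Y/(1 + k_d·θ_c) = 0.440 / (1 + 0.0594 × 5.59) = 0.440 / 1.332 = 0.3303 g VSS per g BOD₅ removed.
Q·(S₀ − S) = 18.2 × (525 − 6.24) × 10⁻³ = 9.441 kg/d removed.
So the net sludge growth is P_X = 0.3303 × 9.441 = 3.119 kg VSS/d.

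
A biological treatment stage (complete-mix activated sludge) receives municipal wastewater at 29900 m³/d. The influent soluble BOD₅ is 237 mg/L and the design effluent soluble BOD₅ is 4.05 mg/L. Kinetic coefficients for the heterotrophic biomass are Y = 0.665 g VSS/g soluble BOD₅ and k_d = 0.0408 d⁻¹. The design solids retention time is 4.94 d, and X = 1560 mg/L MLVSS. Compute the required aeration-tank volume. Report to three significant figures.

V ≈ 12200 m³

From the SRT design equation V = Y Q (S₀−S) θ_c / [X (1 + k_d θ_c)] = 0.665 × 29900 × (237 − 4.05) × 4.94 / [1560 × (1 + 0.0408 × 4.94)] = 2.29×10^7 / 1874 = 12207 m³.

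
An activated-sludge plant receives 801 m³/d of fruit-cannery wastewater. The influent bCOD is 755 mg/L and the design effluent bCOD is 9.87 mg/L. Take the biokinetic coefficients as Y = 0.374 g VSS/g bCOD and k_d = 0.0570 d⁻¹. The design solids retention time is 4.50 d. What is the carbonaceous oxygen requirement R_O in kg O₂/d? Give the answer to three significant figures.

R_O ≈ 345 kg O₂/d

Y_obs = Y / (1 + k_d θ_c) = 0.374 / (1 + 0.0570 × 4.50) = 0.374 / 1.256 = 0.2977.
Mass of bCOD removed per day: Q(S₀ − S) = 801 × 745.1 g/m³ = 596.8 kg/d.
Biomass synthesised: P_X = Y_obs × 596.8 = 177.7 kg VSS/d.
Carbonaceous O₂ demand = substrate oxidised − cell-mass equivalent = 596.8 − 1.42 × 177.7 = 344.6 kg O₂/d.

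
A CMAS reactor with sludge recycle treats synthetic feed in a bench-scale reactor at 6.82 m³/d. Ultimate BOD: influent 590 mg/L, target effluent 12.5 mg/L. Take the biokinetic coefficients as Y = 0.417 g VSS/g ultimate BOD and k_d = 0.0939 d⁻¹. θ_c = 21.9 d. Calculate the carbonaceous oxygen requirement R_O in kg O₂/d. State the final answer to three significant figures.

R_O ≈ 3.18 kg O₂/d

Observed yield with endogenous decay: Y_obs = Y / (1 + k_d·θ_c) = 0.417 / (1 + 0.0939 × 21.9) = 0.417 / 3.056 = 0.1364 g VSS/g ultimate BOD.
ΔS = 590 − 12.5 = 577.5 mg/L, so the substrate removal rate is 6.82 × 577.5/1000 = 3.939 kg ultimate BOD/d.
P_X = Y_obs·Q·(S₀ − S) = 0.1364 × 3.939 = 0.5374 kg VSS/d.
Carbonaceous O₂ demand = substrate oxidised − cell-mass equivalent = 3.939 − 1.42 × 0.5374 = 3.176 kg O₂/d.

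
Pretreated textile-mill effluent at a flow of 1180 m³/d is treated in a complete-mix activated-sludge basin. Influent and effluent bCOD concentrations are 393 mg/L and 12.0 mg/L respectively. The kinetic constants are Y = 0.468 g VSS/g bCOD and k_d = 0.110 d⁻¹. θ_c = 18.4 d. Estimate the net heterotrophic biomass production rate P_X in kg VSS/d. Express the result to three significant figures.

P_X ≈ 69.6 kg VSS/d

The observed yield is Y_obs = Y/(1 + k_d·θ_c) = 0.468 / (1 + 0.110 × 18.4) = 0.468 / 3.024 = 0.1548 g VSS per g bCOD removed.
Substrate removed = Q·(S₀ − S) = 1180 m³/d × (393 − 12.0) g/m³ = 4.5×10^5 g/d = 449.6 kg/d.
Net biomass production P_X = Y_obs × Q·(S₀ − S) = 0.1548 × 449.6 = 69.58 kg VSS/d.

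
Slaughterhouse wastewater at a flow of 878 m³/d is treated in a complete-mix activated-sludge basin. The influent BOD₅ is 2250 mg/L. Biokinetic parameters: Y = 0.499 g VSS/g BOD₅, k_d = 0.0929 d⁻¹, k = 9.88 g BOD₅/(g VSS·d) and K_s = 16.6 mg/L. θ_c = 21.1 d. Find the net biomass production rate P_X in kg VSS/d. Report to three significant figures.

P_X ≈ 333 kg VSS/d

Effluent substrate depends only on kinetics and SRT: S = K_s(1 + k_d θ_c) / [θ_c(Yk − k_d) − 1] = 16.6 × (1 + 0.0929 × 21.1) / [21.1 × (0.499 × 9.88 − 0.0929) − 1] = 49.14 / 101.1 = 0.4862 mg/L.
Y_obs = Y / (1 + k_d θ_c) = 0.499 / (1 + 0.0929 × 21.1) = 0.499 / 2.960 = 0.1686.
Substrate removed = Q·(S₀ − S) = 878 m³/d × (2250 − 0.486) g/m³ = 1.98×10^6 g/d = 1975 kg/d.
Net biomass production P_X = Y_obs × Q·(S₀ − S) = 0.1686 × 1975 = 332.9 kg VSS/d.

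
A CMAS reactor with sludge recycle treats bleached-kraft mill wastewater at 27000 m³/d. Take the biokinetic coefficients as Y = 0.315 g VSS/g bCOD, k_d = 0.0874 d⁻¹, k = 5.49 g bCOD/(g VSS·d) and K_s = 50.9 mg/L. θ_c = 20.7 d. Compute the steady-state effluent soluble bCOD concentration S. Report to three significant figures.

S ≈ 4.33 mg/L

From the Monod/SRT balance for a CMAS, S = K_s·(1+k_d θ_c)/[θ_c·(Y k − k_d) − 1] = 50.9 × (1 + 0.0874 × 20.7) / [20.7 × (0.315 × 5.49 − 0.0874) − 1] = 143.0 / 32.99 = 4.334 mg/L.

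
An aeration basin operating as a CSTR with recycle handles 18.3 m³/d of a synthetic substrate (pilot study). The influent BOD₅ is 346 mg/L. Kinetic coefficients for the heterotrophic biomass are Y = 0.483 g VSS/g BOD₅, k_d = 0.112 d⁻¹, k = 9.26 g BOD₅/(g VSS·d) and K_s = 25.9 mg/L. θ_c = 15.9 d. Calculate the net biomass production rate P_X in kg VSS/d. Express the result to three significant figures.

P_X ≈ 1.10 kg VSS/d

From the Monod/SRT balance for a CMAS, S = K_s·(1+k_d θ_c)/[θ_c·(Y k − k_d) − 1] = 25.9 × (1 + 0.112 × 15.9) / [15.9 × (0.483 × 9.26 − 0.112) − 1] = 72.02 / 68.33 = 1.054 mg/L.
Correct the yield for decay: Y_obs = Y/(1 + k_d θ_c) = 0.483 / (1 + 0.112 × 15.9) = 0.483 / 2.781 = 0.1737.
Substrate removed = Q·(S₀ − S) = 18.3 m³/d × (346 − 1.05) g/m³ = 6.31×10^3 g/d = 6.313 kg/d.
P_X = Y_obs · Q(S₀ − S) = 0.1737 × 6.313 = 1.096 kg VSS/d.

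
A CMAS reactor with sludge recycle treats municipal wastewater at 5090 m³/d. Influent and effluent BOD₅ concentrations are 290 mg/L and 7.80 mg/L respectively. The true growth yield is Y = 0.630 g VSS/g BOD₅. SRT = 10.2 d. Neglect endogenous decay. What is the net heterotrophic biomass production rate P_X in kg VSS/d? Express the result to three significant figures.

With endogenous decay neglected, the observed yield equals the true yield: Y_obs = Y = 0.630 g VSS/g BOD₅.
Mass of BOD₅ removed per day: Q(S₀ − S) = 5090 × 282.2 g/m³ = 1436 kg/d.
Net biomass production P_X = Y_obs × Q·(S₀ − S) = 0.6300 × 1436 = 904.9 kg VSS/d.

P_X ≈ 905 kg VSS/d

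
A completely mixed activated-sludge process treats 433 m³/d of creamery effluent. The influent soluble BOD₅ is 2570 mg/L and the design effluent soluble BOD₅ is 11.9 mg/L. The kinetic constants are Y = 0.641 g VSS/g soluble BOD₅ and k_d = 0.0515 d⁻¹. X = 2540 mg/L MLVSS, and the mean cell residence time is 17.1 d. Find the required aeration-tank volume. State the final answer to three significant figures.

V ≈ 2540 m³

From the SRT design equation V = Y Q (S₀−S) θ_c / [X (1 + k_d θ_c)] = 0.641 × 433 × (2570 − 11.9) × 17.1 / [2540 × (1 + 0.0515 × 17.1)] = 1.21×10^7 / 4777 = 2542 m³.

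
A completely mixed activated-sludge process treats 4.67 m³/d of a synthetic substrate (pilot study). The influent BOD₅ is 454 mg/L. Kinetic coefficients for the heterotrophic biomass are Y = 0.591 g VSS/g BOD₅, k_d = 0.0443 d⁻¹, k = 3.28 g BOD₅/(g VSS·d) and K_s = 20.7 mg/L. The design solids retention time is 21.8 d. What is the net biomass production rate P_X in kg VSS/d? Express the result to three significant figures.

P_X ≈ 0.636 kg VSS/d

For a completely mixed reactor with recycle the Lawrence–McCarty relation gives S = K_s·(1 + k_d·θ_c) / [θ_c·(Y·k − k_d) − 1] = 20.7 × (1 + 0.0443 × 21.8) / [21.8 × (0.591 × 3.28 − 0.0443) − 1] = 40.69 / 40.29 = 1.010 mg/L.
Correct the yield for decay: Y_obs = Y/(1 + k_d θ_c) = 0.591 / (1 + 0.0443 × 21.8) = 0.591 / 1.966 = 0.3007.
Mass of BOD₅ removed per day: Q(S₀ − S) = 4.67 × 453.0 g/m³ = 2.115 kg/d.
Biomass produced: P_X = Y_obs·Q·ΔS = 0.3007 × 2.115 ≈ 0.6360 kg VSS/d.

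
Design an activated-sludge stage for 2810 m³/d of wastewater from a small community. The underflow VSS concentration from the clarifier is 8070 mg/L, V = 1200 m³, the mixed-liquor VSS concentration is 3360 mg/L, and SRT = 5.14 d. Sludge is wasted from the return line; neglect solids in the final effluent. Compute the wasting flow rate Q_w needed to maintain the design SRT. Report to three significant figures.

Q_w ≈ 97.2 m³/d

Wasting from the return line (neglecting effluent solids): Q_w = V·X / (θ_c·X_r) = 1200 × 3360 / (5.14 × 8070) = 97.20 m³/d.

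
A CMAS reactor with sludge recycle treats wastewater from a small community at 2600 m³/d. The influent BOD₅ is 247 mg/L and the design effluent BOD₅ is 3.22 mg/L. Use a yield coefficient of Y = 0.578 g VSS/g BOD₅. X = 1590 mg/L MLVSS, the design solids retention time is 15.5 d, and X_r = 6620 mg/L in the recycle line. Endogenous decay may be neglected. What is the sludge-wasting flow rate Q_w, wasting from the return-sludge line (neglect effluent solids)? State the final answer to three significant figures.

Q_w ≈ 55.3 m³/d

Biomass mass balance (decay neglected): V·X = Y·Q·(S₀ − S)·θ_c, so V = 0.578 × 2600 × (247 − 3.22) × 15.5 / 1590 = 3571 m³.
Q_w = (V·X)/(θ_c X_r) = 3571 × 1590 / (15.5 × 6620) = 55.34 m³/d.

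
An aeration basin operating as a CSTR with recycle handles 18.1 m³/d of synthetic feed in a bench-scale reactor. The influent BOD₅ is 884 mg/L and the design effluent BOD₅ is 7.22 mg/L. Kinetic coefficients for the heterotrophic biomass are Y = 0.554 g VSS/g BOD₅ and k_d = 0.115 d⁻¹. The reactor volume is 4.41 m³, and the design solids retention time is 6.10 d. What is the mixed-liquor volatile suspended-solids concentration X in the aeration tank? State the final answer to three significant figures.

From V·X·(1 + k_d·θ_c) = Y·Q·(S₀ − S)·θ_c: X = 0.554 × 18.1 × (884 − 7.22) × 6.10 / [4.41 × (1 + 0.115 × 6.10)] = 7147 mg/L.

X ≈ 7150 mg/L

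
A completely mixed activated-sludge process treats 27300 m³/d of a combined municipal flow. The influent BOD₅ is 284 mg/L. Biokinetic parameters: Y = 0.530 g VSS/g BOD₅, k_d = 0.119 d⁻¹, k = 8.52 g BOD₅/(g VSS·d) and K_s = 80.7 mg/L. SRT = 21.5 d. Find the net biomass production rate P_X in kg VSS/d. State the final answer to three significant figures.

P_X ≈ 1140 kg VSS/d

Effluent substrate depends only on kinetics and SRT: S = K_s(1 + k_d θ_c) / [θ_c(Yk − k_d) − 1] = 80.7 × (1 + 0.119 × 21.5) / [21.5 × (0.530 × 8.52 − 0.119) − 1] = 287.2 / 93.53 = 3.070 mg/L.
The observed yield is Y_obs = Y/(1 + k_d·θ_c) = 0.530 / (1 + 0.119 × 21.5) = 0.530 / 3.558 = 0.1489 g VSS per g BOD₅ removed.
Q·(S₀ − S) = 27300 × (284 − 3.07) × 10⁻³ = 7669 kg/d removed.
P_X = Y_obs · Q(S₀ − S) = 0.1489 × 7669 = 1142 kg VSS/d.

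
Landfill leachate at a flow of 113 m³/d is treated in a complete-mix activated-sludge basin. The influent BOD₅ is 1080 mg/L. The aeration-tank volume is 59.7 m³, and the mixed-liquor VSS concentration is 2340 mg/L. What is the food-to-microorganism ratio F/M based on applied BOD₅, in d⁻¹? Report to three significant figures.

F/M = applied load / biomass = Q·S₀/(V·X) = 113 × 1080 / (59.70 × 2340) = 0.8736 d⁻¹.

F/M ≈ 0.874 d⁻¹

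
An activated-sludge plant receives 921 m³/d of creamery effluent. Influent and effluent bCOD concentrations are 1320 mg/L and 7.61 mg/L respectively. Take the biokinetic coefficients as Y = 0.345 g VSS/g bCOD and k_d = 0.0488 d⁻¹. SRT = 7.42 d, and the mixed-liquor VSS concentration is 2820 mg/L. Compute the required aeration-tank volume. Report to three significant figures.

From the SRT design equation V = Y Q (S₀−S) θ_c / [X (1 + k_d θ_c)] = 0.345 × 921 × (1320 − 7.61) × 7.42 / [2820 × (1 + 0.0488 × 7.42)] = 3.09×10^6 / 3841 = 805.5 m³.

V ≈ 806 m³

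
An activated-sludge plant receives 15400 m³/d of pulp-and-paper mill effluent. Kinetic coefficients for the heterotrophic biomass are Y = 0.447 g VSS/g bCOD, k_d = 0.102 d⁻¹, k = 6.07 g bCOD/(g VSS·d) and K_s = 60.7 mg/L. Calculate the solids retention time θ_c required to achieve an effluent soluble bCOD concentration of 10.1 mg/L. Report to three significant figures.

θ_c ≈ 3.51 d

At the target effluent, Y k S/(K_s+S) = 0.447×6.07×10.1/70.80 = 0.3871 d⁻¹.
θ_c = 1/(μ − k_d) = 1/(0.3871 − 0.102) = 1/0.2851 = 3.508 d.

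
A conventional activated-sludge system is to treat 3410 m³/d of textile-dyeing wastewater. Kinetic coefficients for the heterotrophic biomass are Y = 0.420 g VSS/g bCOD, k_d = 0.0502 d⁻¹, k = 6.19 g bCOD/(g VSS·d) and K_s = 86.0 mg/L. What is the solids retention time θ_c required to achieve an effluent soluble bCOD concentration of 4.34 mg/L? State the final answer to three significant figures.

At the target effluent, Y k S/(K_s+S) = 0.420×6.19×4.34/90.34 = 0.1249 d⁻¹.
θ_c = 1/(μ − k_d) = 1/(0.1249 − 0.0502) = 1/0.07470 = 13.39 d.

θ_c ≈ 13.4 d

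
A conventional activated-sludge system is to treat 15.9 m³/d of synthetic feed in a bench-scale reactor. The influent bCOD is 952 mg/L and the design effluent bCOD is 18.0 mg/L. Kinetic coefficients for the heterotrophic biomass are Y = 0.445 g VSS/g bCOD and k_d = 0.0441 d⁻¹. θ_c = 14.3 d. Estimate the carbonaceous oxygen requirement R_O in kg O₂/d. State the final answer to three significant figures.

Correct the yield for decay: Y_obs = Y/(1 + k_d θ_c) = 0.445 / (1 + 0.0441 × 14.3) = 0.445 / 1.631 = 0.2729.
ΔS = 952 − 18.0 = 934.0 mg/L, so the substrate removal rate is 15.9 × 934.0/1000 = 14.85 kg bCOD/d.
P_X = Y_obs·Q·(S₀ − S) = 0.2729 × 14.85 = 4.053 kg VSS/d.
Carbonaceous O₂ demand = substrate oxidised − cell-mass equivalent = 14.85 − 1.42 × 4.053 = 9.096 kg O₂/d.

R_O ≈ 9.10 kg O₂/d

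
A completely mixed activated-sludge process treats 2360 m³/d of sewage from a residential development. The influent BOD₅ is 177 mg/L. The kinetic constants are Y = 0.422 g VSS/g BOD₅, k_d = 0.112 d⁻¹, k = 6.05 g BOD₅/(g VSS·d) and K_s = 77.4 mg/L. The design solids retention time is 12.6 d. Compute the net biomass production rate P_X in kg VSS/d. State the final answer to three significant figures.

From the Monod/SRT balance for a CMAS, S = K_s·(1+k_d θ_c)/[θ_c·(Y k − k_d) − 1] = 77.4 × (1 + 0.112 × 12.6) / [12.6 × (0.422 × 6.05 − 0.112) − 1] = 186.6 / 29.76 = 6.272 mg/L.
Observed yield with endogenous decay: Y_obs = Y / (1 + k_d·θ_c) = 0.422 / (1 + 0.112 × 12.6) = 0.422 / 2.411 = 0.1750 g VSS/g BOD₅.
ΔS = 177 − 6.27 = 170.7 mg/L, so the substrate removal rate is 2360 × 170.7/1000 = 402.9 kg BOD₅/d.
So the net sludge growth is P_X = 0.1750 × 402.9 = 70.52 kg VSS/d.

P_X ≈ 70.5 kg VSS/d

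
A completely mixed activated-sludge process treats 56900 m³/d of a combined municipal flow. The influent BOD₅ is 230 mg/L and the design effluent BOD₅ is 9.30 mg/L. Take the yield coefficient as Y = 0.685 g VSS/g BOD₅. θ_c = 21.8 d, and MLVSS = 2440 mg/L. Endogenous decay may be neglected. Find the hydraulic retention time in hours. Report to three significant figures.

V·X = Y·Q·ΔS·θ_c gives V = 0.685 × 56900 × (230 − 9.30) × 21.8 / 2440 = 76855 m³.
HRT = V/Q = 76855 m³ / 56900 m³·d⁻¹ = 1.351 d × 24 = 32.42 h.

τ ≈ 32.4 h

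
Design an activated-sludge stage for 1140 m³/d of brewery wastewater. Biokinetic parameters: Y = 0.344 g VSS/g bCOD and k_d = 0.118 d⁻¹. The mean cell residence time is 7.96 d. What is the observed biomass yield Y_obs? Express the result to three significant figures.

Y_obs = Y / (1 + k_d θ_c) = 0.344 / (1 + 0.118 × 7.96) = 0.344 / 1.939 = 0.1774.

Y_obs ≈ 0.177 g VSS/g bCOD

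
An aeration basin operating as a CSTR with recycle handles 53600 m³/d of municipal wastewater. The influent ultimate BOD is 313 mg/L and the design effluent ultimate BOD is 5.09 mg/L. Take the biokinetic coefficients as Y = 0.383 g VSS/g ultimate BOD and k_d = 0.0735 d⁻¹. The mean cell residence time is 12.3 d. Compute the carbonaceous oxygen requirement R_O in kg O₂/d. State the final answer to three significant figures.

Observed yield with endogenous decay: Y_obs = Y / (1 + k_d·θ_c) = 0.383 / (1 + 0.0735 × 12.3) = 0.383 / 1.904 = 0.2012 g VSS/g ultimate BOD.
Q·(S₀ − S) = 53600 × (313 − 5.09) × 10⁻³ = 16504 kg/d removed.
Biomass synthesised: P_X = Y_obs × 16504 = 3320 kg VSS/d.
R_O = Q·ΔS − 1.42 P_X = 16504 − 4714 = 11790 kg O₂/d.

R_O ≈ 11800 kg O₂/d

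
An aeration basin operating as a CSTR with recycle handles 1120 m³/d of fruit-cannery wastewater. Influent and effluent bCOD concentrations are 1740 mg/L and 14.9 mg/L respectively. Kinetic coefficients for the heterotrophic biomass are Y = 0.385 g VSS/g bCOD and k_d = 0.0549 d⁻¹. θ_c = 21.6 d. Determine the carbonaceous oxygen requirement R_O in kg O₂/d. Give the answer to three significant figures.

R_O ≈ 1450 kg O₂/d

Observed yield with endogenous decay: Y_obs = Y / (1 + k_d·θ_c) = 0.385 / (1 + 0.0549 × 21.6) = 0.385 / 2.186 = 0.1761 g VSS/g bCOD.
Substrate removed = Q·(S₀ − S) = 1120 m³/d × (1740 − 14.9) g/m³ = 1.93×10^6 g/d = 1932 kg/d.
Net sludge production P_X = 0.1761 × 1932 = 340.3 kg VSS/d.
Carbonaceous O₂ demand = substrate oxidised − cell-mass equivalent = 1932 − 1.42 × 340.3 = 1449 kg O₂/d.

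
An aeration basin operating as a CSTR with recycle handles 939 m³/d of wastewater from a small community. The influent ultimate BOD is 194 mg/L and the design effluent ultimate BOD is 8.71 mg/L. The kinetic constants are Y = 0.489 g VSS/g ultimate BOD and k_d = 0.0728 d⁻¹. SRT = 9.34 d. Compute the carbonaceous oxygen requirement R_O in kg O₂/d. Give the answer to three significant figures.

R_O ≈ 102 kg O₂/d

Y_obs = Y / (1 + k_d θ_c) = 0.489 / (1 + 0.0728 × 9.34) = 0.489 / 1.680 = 0.2911.
Mass of ultimate BOD removed per day: Q(S₀ − S) = 939 × 185.3 g/m³ = 174.0 kg/d.
Biomass synthesised: P_X = Y_obs × 174.0 = 50.64 kg VSS/d.
Carbonaceous O₂ demand = substrate oxidised − cell-mass equivalent = 174.0 − 1.42 × 50.64 = 102.1 kg O₂/d.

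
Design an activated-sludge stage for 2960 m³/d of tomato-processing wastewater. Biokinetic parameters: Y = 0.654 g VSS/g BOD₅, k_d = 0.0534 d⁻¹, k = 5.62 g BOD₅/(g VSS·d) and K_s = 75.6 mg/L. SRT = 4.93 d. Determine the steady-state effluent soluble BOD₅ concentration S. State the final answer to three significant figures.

S ≈ 5.67 mg/L

Effluent substrate depends only on kinetics and SRT: S = K_s(1 + k_d θ_c) / [θ_c(Yk − k_d) − 1] = 75.6 × (1 + 0.0534 × 4.93) / [4.93 × (0.654 × 5.62 − 0.0534) − 1] = 95.50 / 16.86 = 5.666 mg/L.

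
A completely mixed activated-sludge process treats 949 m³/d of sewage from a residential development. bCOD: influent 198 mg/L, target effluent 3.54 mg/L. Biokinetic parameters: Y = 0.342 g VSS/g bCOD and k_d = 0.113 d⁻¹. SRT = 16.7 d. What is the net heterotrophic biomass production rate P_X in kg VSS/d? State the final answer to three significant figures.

P_X ≈ 21.9 kg VSS/d

The observed yield is Y_obs = Y/(1 + k_d·θ_c) = 0.342 / (1 + 0.113 × 16.7) = 0.342 / 2.887 = 0.1185 g VSS per g bCOD removed.
Mass of bCOD removed per day: Q(S₀ − S) = 949 × 194.5 g/m³ = 184.5 kg/d.
Biomass produced: P_X = Y_obs·Q·ΔS = 0.1185 × 184.5 ≈ 21.86 kg VSS/d.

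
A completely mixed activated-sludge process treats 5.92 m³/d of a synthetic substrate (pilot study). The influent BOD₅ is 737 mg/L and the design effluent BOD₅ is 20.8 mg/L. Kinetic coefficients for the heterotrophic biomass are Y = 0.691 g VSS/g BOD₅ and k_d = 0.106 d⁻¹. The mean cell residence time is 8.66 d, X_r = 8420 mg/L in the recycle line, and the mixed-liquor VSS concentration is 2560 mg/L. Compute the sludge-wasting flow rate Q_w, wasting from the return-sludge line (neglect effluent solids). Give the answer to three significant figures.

Q_w ≈ 0.181 m³/d

From the SRT design equation V = Y Q (S₀−S) θ_c / [X (1 + k_d θ_c)] = 0.691 × 5.92 × (737 − 20.8) × 8.66 / [2560 × (1 + 0.106 × 8.66)] = 2.54×10^4 / 4910 = 5.167 m³.
Wasting from the return line (neglecting effluent solids): Q_w = V·X / (θ_c·X_r) = 5.167 × 2560 / (8.66 × 8420) = 0.1814 m³/d.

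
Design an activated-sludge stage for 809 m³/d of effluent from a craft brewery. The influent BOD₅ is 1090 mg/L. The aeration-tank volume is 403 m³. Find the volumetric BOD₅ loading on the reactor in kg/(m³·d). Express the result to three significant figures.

Volumetric loading L_v = Q·S₀ / V = 809 × 1090 g/m³ / 403.0 m³ = 2188 g/(m³·d) = 2.188 kg BOD₅/(m³·d).

L_v ≈ 2.19 kg BOD₅/(m³·d)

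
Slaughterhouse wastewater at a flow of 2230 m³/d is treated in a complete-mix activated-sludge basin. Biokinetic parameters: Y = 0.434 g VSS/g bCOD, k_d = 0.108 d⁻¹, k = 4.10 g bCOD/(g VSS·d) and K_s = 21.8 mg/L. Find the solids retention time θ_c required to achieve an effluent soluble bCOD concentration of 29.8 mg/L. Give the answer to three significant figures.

θ_c ≈ 1.09 d

From 1/θ_c = Y·k·S/(K_s + S) − k_d: Y·k·S/(K_s+S) = 0.434 × 4.10 × 29.8 / (21.8 + 29.8) = 1.028 d⁻¹.
Then 1/θ_c = μ − k_d = 1.028 − 0.108 = 0.9196 d⁻¹, giving θ_c = 1.087 d.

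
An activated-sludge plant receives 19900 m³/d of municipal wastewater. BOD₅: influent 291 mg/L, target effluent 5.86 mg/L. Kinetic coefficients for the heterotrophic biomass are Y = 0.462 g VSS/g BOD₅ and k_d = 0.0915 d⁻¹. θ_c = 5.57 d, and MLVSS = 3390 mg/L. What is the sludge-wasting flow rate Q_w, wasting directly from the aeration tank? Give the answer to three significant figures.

Q_w ≈ 512 m³/d

Rearranging the biomass balance for a CMAS with decay, V = Y·Q·ΔS·θ_c / [X·(1+k_d θ_c)] = 0.462 × 19900 × (291 − 5.86) × 5.57 / [3390 × (1 + 0.0915 × 5.57)] = 1.46×10^7 / 5118 = 2853 m³.
For wasting at MLVSS concentration, Q_w = V/θ_c = 2853/5.57 = 512.2 m³/d.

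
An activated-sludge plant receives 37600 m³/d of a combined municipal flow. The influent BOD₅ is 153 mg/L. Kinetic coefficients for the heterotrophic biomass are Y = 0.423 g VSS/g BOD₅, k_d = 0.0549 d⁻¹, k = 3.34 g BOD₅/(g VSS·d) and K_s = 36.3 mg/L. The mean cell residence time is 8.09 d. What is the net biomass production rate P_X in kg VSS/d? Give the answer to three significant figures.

P_X ≈ 1630 kg VSS/d

Effluent substrate depends only on kinetics and SRT: S = K_s(1 + k_d θ_c) / [θ_c(Yk − k_d) − 1] = 36.3 × (1 + 0.0549 × 8.09) / [8.09 × (0.423 × 3.34 − 0.0549) − 1] = 52.42 / 9.986 = 5.250 mg/L.
Correct the yield for decay: Y_obs = Y/(1 + k_d θ_c) = 0.423 / (1 + 0.0549 × 8.09) = 0.423 / 1.444 = 0.2929.
Q·(S₀ − S) = 37600 × (153 − 5.25) × 10⁻³ = 5555 kg/d removed.
So the net sludge growth is P_X = 0.2929 × 5555 = 1627 kg VSS/d.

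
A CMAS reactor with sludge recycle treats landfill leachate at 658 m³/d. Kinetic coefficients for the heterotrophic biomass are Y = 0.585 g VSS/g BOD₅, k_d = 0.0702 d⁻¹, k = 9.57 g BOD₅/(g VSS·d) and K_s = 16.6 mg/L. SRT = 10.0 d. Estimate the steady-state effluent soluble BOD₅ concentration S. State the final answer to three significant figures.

S ≈ 0.520 mg/L

Effluent substrate depends only on kinetics and SRT: S = K_s(1 + k_d θ_c) / [θ_c(Yk − k_d) − 1] = 16.6 × (1 + 0.0702 × 10.0) / [10.0 × (0.585 × 9.57 − 0.0702) − 1] = 28.25 / 54.28 = 0.5205 mg/L.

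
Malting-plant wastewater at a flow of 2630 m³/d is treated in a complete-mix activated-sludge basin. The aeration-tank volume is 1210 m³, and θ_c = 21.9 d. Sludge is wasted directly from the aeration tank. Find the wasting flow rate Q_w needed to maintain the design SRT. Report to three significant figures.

Q_w ≈ 55.3 m³/d

For wasting at MLVSS concentration, Q_w = V/θ_c = 1210/21.9 = 55.25 m³/d.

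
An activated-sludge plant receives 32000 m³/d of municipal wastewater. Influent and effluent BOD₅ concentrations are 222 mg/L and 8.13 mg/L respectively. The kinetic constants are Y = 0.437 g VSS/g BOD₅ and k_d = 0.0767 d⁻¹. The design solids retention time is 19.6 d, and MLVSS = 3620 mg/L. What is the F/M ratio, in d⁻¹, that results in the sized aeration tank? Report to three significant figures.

Rearranging the biomass balance for a CMAS with decay, V = Y·Q·ΔS·θ_c / [X·(1+k_d θ_c)] = 0.437 × 32000 × (222 − 8.13) × 19.6 / [3620 × (1 + 0.0767 × 19.6)] = 5.86×10^7 / 9062 = 6469 m³.
Food-to-microorganism ratio F/M = Q S₀ / (V X) = 32000 × 222 / (6469 × 3620) = 0.3034 d⁻¹.

F/M ≈ 0.303 d⁻¹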